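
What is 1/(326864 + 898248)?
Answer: 1/1225112 ≈ 8.1625e-7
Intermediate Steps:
1/(326864 + 898248) = 1/1225112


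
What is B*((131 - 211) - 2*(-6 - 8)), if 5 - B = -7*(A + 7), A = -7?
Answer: -260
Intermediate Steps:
B = 5 (B = 5 - (-7)*(-7 + 7) = 5 - (-7)*0 = 5 - 1*0 = 5 + 0 = 5)
B*((131 - 211) - 2*(-6 - 8)) = 5*((131 - 211) - 2*(-6 - 8)) = 5*(-80 - 2*(-14)) = 5*(-80 + 28) = 5*(-52) = -260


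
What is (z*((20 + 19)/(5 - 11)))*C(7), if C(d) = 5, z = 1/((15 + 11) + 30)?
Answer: -65/112 ≈ -0.58036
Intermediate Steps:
z = 1/56 (z = 1/(26 + 30) = 1/56 ≈ 0.017857)
(z*((20 + 19)/(5 - 11)))*C(7) = (((20 + 19)/(5 - 11))/56)*5 = ((39/(-6))/56)*5 = ((39*(-⅙))/56)*5 = ((1/56)*(-13/2))*5 = -13/112*5 = -65/112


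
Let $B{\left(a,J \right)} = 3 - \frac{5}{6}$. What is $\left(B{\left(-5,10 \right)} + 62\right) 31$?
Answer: $\frac{11935}{6} \approx 1989.2$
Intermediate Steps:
$B{\left(a,J \right)} = \frac{13}{6}$ ($B{\left(a,J \right)} = 3 - 5 \cdot \frac{1}{6} = 3 - \frac{5}{6} = \frac{13}{6}$)
$\left(B{\left(-5,10 \right)} + 62\right) 31 = \left(\frac{13}{6} + 62\right) 31 = \frac{385}{6} \cdot 31 = \frac{11935}{6}$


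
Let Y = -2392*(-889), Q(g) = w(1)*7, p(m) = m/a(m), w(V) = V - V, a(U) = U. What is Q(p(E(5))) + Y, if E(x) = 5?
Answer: 2126488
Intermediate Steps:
w(V) = 0
p(m) = 1 (p(m) = m/m = 1)
Q(g) = 0 (Q(g) = 0*7 = 0)
Y = 2126488
Q(p(E(5))) + Y = 0 + 2126488 = 2126488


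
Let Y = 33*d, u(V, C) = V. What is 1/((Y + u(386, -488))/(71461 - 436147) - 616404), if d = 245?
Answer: -364686/224793917615 ≈ -1.6223e-6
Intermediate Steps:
Y = 8085 (Y = 33*245 = 8085)
1/((Y + u(386, -488))/(71461 - 436147) - 616404) = 1/((8085 + 386)/(71461 - 436147) - 616404) = 1/(8471/(-364686) - 616404) = 1/(8471*(-1/364686) - 616404) = 1/(-8471/364686 - 616404) = 1/(-224793917615/364686) = -364686/224793917615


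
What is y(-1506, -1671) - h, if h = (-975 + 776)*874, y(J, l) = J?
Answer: 172420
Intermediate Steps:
h = -173926 (h = -199*874 = -173926)
y(-1506, -1671) - h = -1506 - 1*(-173926) = -1506 + 173926 = 172420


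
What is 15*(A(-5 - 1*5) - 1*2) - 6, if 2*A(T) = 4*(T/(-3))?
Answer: 64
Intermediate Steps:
A(T) = -2*T/3 (A(T) = (4*(T/(-3)))/2 = (4*(T*(-⅓)))/2 = (4*(-T/3))/2 = (-4*T/3)/2 = -2*T/3)
15*(A(-5 - 1*5) - 1*2) - 6 = 15*(-2*(-5 - 1*5)/3 - 1*2) - 6 = 15*(-2*(-5 - 5)/3 - 2) - 6 = 15*(-⅔*(-10) - 2) - 6 = 15*(20/3 - 2) - 6 = 15*(14/3) - 6 = 70 - 6 = 64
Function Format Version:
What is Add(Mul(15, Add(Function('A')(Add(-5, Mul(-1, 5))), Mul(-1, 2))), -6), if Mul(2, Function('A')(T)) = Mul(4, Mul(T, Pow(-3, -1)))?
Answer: 64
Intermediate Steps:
Function('A')(T) = Mul(Rational(-2, 3), T) (Function('A')(T) = Mul(Rational(1, 2), Mul(4, Mul(T, Pow(-3, -1)))) = Mul(Rational(1, 2), Mul(4, Mul(T, Rational(-1, 3)))) = Mul(Rational(1, 2), Mul(4, Mul(Rational(-1, 3), T))) = Mul(Rational(1, 2), Mul(Rational(-4, 3), T)) = Mul(Rational(-2, 3), T))
Add(Mul(15, Add(Function('A')(Add(-5, Mul(-1, 5))), Mul(-1, 2))), -6) = Add(Mul(15, Add(Mul(Rational(-2, 3), Add(-5, Mul(-1, 5))), Mul(-1, 2))), -6) = Add(Mul(15, Add(Mul(Rational(-2, 3), Add(-5, -5)), -2)), -6) = Add(Mul(15, Add(Mul(Rational(-2, 3), -10), -2)), -6) = Add(Mul(15, Add(Rational(20, 3), -2)), -6) = Add(Mul(15, Rational(14, 3)), -6) = Add(70, -6) = 64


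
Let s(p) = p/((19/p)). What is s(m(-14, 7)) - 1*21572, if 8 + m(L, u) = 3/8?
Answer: -26227831/1216 ≈ -21569.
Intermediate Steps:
m(L, u) = -61/8 (m(L, u) = -8 + 3/8 = -61/8)
s(p) = p²/19 (s(p) = p*(p/19) = p²/19)
s(m(-14, 7)) - 1*21572 = (-61/8)²/19 - 1*21572 = (1/19)*(3721/64) - 21572 = 3721/1216 - 21572 = -26227831/1216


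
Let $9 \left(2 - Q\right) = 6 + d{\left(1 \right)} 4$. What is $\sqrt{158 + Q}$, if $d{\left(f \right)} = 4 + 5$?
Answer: $\frac{\sqrt{1398}}{3} \approx 12.463$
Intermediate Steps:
$d{\left(f \right)} = 9$
$Q = - \frac{8}{3}$ ($Q = 2 - \frac{6 + 9 \cdot 4}{9} = 2 - \frac{6 + 36}{9} = 2 - \frac{14}{3} = - \frac{8}{3} \approx -2.6667$)
$\sqrt{158 + Q} = \sqrt{158 - \frac{8}{3}} = \sqrt{\frac{466}{3}} = \frac{\sqrt{1398}}{3}$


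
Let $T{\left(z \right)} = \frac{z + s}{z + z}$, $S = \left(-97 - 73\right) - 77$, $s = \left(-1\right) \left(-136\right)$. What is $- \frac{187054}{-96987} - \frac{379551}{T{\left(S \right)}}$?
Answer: $- \frac{6061622192828}{3588519} \approx -1.6892 \cdot 10^{6}$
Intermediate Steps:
$s = 136$
$S = -247$ ($S = -170 - 77 = -247$)
$T{\left(z \right)} = \frac{136 + z}{2 z}$ ($T{\left(z \right)} = \frac{z + 136}{z + z} = \frac{136 + z}{2 z}$)
$- \frac{187054}{-96987} - \frac{379551}{T{\left(S \right)}} = - \frac{187054}{-96987} - \frac{379551}{\frac{1}{2} \frac{1}{-247} \left(136 - 247\right)} = \left(-187054\right) \left(- \frac{1}{96987}\right) - \frac{379551}{\frac{1}{2} \left(- \frac{1}{247}\right) \left(-111\right)} = \frac{187054}{96987} - \frac{379551}{\frac{111}{494}} = \frac{187054}{96987} - \frac{62499398}{37} = - \frac{6061622192828}{3588519}$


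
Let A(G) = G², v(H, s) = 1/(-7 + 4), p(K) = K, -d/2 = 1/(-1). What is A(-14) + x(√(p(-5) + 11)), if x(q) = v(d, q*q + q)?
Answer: 587/3 ≈ 195.67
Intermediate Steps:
d = 2 (d = -2/(-1) = -2*(-1) = 2)
v(H, s) = -⅓ (v(H, s) = 1/(-3) = -⅓)
x(q) = -⅓
A(-14) + x(√(p(-5) + 11)) = (-14)² - ⅓ = 196 - ⅓ = 587/3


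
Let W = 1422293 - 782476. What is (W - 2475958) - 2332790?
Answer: -4168931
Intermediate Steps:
W = 639817
(W - 2475958) - 2332790 = (639817 - 2475958) - 2332790 = -1836141 - 2332790 = -4168931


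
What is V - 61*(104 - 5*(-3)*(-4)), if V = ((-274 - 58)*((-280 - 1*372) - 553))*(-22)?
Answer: -8804004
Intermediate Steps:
V = -8801320 (V = -332*((-280 - 372) - 553)*(-22) = -332*(-652 - 553)*(-22) = -332*(-1205)*(-22) = 400060*(-22) = -8801320)
V - 61*(104 - 5*(-3)*(-4)) = -8801320 - 61*(104 - 5*(-3)*(-4)) = -8801320 - 61*(104 + 15*(-4)) = -8801320 - 61*(104 - 60) = -8801320 - 61*44 = -8801320 - 2684 = -8804004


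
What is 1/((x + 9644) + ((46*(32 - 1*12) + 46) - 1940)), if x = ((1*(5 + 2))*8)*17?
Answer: 1/9622 ≈ 0.00010393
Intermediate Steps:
x = 952 (x = ((1*7)*8)*17 = (7*8)*17 = 56*17 = 952)
1/((x + 9644) + ((46*(32 - 1*12) + 46) - 1940)) = 1/((952 + 9644) + ((46*(32 - 1*12) + 46) - 1940)) = 1/(10596 + ((46*(32 - 12) + 46) - 1940)) = 1/(10596 + ((46*20 + 46) - 1940)) = 1/(10596 + ((920 + 46) - 1940)) = 1/(10596 + (966 - 1940)) = 1/(10596 - 974) = 1/9622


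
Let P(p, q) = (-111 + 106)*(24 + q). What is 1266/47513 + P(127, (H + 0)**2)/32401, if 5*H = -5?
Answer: 35080541/1539468713 ≈ 0.022787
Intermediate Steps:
H = -1 (H = (1/5)*(-5) = -1)
P(p, q) = -120 - 5*q (P(p, q) = -5*(24 + q) = -120 - 5*q)
1266/47513 + P(127, (H + 0)**2)/32401 = 1266/47513 + (-120 - 5*(-1 + 0)**2)/32401 = 1266*(1/47513) + (-120 - 5*(-1)**2)*(1/32401) = 1266/47513 + (-120 - 5*1)*(1/32401) = 1266/47513 + (-120 - 5)*(1/32401) = 1266/47513 - 125*1/32401 = 1266/47513 - 125/32401 = 35080541/1539468713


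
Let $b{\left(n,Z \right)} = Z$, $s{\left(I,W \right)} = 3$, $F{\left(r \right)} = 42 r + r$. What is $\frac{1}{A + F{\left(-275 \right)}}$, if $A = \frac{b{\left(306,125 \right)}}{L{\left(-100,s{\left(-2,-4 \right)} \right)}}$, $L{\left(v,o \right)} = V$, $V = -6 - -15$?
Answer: $- \frac{9}{106300} \approx -8.4666 \cdot 10^{-5}$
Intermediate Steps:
$F{\left(r \right)} = 43 r$
$V = 9$ ($V = -6 + 15 = 9$)
$L{\left(v,o \right)} = 9$
$A = \frac{125}{9} \approx 13.889$
$\frac{1}{A + F{\left(-275 \right)}} = \frac{1}{\frac{125}{9} + 43 \left(-275\right)} = \frac{1}{\frac{125}{9} - 11825} = \frac{1}{- \frac{106300}{9}} = - \frac{9}{106300}$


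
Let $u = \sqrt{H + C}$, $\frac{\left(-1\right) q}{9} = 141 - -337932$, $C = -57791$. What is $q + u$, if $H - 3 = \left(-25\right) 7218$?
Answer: $-3042657 + 7 i \sqrt{4862} \approx -3.0427 \cdot 10^{6} + 488.1 i$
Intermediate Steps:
$H = -180447$ ($H = 3 - 180450 = -180447$)
$q = -3042657$ ($q = - 9 \left(141 - -337932\right) = - 9 \left(141 + 337932\right) = \left(-9\right) 338073 = -3042657$)
$u = 7 i \sqrt{4862}$ ($u = \sqrt{-180447 - 57791} = \sqrt{-238238} = 7 i \sqrt{4862} \approx 488.1 i$)
$q + u = -3042657 + 7 i \sqrt{4862}$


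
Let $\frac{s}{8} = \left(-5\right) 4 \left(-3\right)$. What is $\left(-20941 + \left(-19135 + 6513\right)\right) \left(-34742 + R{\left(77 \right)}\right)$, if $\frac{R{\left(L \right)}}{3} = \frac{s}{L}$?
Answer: $\frac{89737191722}{77} \approx 1.1654 \cdot 10^{9}$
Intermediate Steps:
$s = 480$ ($s = 8 \left(-5\right) 4 \left(-3\right) = 8 \left(\left(-20\right) \left(-3\right)\right) = 8 \cdot 60 = 480$)
$R{\left(L \right)} = \frac{1440}{L}$ ($R{\left(L \right)} = 3 \frac{480}{L} = \frac{1440}{L}$)
$\left(-20941 + \left(-19135 + 6513\right)\right) \left(-34742 + R{\left(77 \right)}\right) = \left(-20941 + \left(-19135 + 6513\right)\right) \left(-34742 + \frac{1440}{77}\right) = \left(-20941 - 12622\right) \left(-34742 + 1440 \cdot \frac{1}{77}\right) = - 33563 \left(-34742 + \frac{1440}{77}\right) = \left(-33563\right) \left(- \frac{2673694}{77}\right) = \frac{89737191722}{77}$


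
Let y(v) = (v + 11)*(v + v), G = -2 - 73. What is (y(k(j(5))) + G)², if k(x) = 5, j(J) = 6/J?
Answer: 7225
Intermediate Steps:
G = -75
y(v) = 2*v*(11 + v) (y(v) = (11 + v)*(2*v) = 2*v*(11 + v))
(y(k(j(5))) + G)² = (2*5*(11 + 5) - 75)² = (2*5*16 - 75)² = (160 - 75)² = 85² = 7225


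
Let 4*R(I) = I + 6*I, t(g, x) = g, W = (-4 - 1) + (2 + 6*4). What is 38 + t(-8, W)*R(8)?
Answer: -74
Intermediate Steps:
W = 21 (W = -5 + (2 + 24) = -5 + 26 = 21)
R(I) = 7*I/4 (R(I) = (I + 6*I)/4 = (7*I)/4 = 7*I/4)
38 + t(-8, W)*R(8) = 38 - 14*8 = 38 - 8*14 = 38 - 112 = -74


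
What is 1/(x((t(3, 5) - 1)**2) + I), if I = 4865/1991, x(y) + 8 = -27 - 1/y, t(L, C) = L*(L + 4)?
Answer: -796400/25929991 ≈ -0.030713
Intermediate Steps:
t(L, C) = L*(4 + L)
x(y) = -35 - 1/y (x(y) = -8 + (-27 - 1/y) = -35 - 1/y)
I = 4865/1991 (I = 4865*(1/1991) = 4865/1991 ≈ 2.4435)
1/(x((t(3, 5) - 1)**2) + I) = 1/((-35 - 1/((3*(4 + 3) - 1)**2)) + 4865/1991) = 1/((-35 - 1/((3*7 - 1)**2)) + 4865/1991) = 1/((-35 - 1/((21 - 1)**2)) + 4865/1991) = 1/((-35 - 1/(20**2)) + 4865/1991) = 1/((-35 - 1/400) + 4865/1991) = 1/(-14001/400 + 4865/1991) = 1/(-25929991/796400) = -796400/25929991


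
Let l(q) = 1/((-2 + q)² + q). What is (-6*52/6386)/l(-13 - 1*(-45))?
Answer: -145392/3193 ≈ -45.535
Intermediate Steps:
l(q) = 1/(q + (-2 + q)²)
(-6*52/6386)/l(-13 - 1*(-45)) = (-6*52/6386)/(1/((-13 - 1*(-45)) + (-2 + (-13 - 1*(-45)))²)) = (-312*1/6386)/(1/((-13 + 45) + (-2 + (-13 + 45))²)) = -(4992/3193 + 156*(-2 + 32)²/3193) = -156/(3193*(1/(32 + 30²))) = -156/(3193*(1/(32 + 900))) = -156/(3193*(1/932)) = -156/(3193*1/932) = -156/3193*932 = -145392/3193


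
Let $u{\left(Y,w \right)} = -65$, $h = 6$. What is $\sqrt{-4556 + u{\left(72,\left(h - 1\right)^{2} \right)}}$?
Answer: $i \sqrt{4621} \approx 67.978 i$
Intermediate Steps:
$\sqrt{-4556 + u{\left(72,\left(h - 1\right)^{2} \right)}} = \sqrt{-4556 - 65} = \sqrt{-4621} = i \sqrt{4621}$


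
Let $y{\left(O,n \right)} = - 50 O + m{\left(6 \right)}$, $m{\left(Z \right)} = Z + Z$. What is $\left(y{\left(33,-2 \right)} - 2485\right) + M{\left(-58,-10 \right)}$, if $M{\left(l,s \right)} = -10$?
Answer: $-4133$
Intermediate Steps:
$m{\left(Z \right)} = 2 Z$
$y{\left(O,n \right)} = 12 - 50 O$ ($y{\left(O,n \right)} = - 50 O + 2 \cdot 6 = - 50 O + 12 = 12 - 50 O$)
$\left(y{\left(33,-2 \right)} - 2485\right) + M{\left(-58,-10 \right)} = \left(\left(12 - 1650\right) - 2485\right) - 10 = \left(-1638 - 2485\right) - 10 = -4123 - 10 = -4133$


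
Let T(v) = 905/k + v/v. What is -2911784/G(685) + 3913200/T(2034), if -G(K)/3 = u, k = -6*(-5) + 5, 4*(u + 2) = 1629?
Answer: 33849725692/228561 ≈ 1.4810e+5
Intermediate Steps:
u = 1621/4 (u = -2 + (¼)*1629 = -2 + 1629/4 = 1621/4 ≈ 405.25)
k = 35 (k = 30 + 5 = 35)
G(K) = -4863/4 (G(K) = -3*1621/4 = -4863/4)
T(v) = 188/7 (T(v) = 905/35 + v/v = 905*(1/35) + 1 = 181/7 + 1 = 188/7)
-2911784/G(685) + 3913200/T(2034) = -2911784/(-4863/4) + 3913200/(188/7) = -2911784*(-4/4863) + 3913200*(7/188) = 11647136/4863 + 6848100/47 = 33849725692/228561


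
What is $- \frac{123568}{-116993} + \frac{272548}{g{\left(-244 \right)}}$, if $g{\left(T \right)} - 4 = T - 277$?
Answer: $- \frac{31822323508}{60485381} \approx -526.12$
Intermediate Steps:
$g{\left(T \right)} = -273 + T$ ($g{\left(T \right)} = 4 + \left(T - 277\right) = 4 + \left(-277 + T\right) = -273 + T$)
$- \frac{123568}{-116993} + \frac{272548}{g{\left(-244 \right)}} = - \frac{123568}{-116993} + \frac{272548}{-273 - 244} = \left(-123568\right) \left(- \frac{1}{116993}\right) + \frac{272548}{-517} = \frac{123568}{116993} + 272548 \left(- \frac{1}{517}\right) = \frac{123568}{116993} - \frac{272548}{517} = - \frac{31822323508}{60485381}$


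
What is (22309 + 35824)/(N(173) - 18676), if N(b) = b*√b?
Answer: -1085691908/343615259 - 10057009*√173/343615259 ≈ -3.5446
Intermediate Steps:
N(b) = b^(3/2)
(22309 + 35824)/(N(173) - 18676) = (22309 + 35824)/(173^(3/2) - 18676) = 58133/(173*√173 - 18676) = 58133/(-18676 + 173*√173)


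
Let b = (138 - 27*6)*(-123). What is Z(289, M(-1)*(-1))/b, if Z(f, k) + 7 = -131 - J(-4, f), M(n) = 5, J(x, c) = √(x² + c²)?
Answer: -23/492 - √83537/2952 ≈ -0.14466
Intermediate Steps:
J(x, c) = √(c² + x²)
Z(f, k) = -138 - √(16 + f²) (Z(f, k) = -7 + (-131 - √(f² + (-4)²)) = -7 + (-131 - √(f² + 16)) = -7 + (-131 - √(16 + f²)) = -138 - √(16 + f²))
b = 2952 (b = (138 - 162)*(-123) = -24*(-123) = 2952)
Z(289, M(-1)*(-1))/b = (-138 - √(16 + 289²))/2952 = (-138 - √(16 + 83521))*(1/2952) = (-138 - √83537)*(1/2952) = -23/492 - √83537/2952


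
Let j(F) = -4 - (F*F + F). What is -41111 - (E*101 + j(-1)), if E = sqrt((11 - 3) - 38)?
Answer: -41107 - 101*I*sqrt(30) ≈ -41107.0 - 553.2*I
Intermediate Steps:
E = I*sqrt(30) (E = sqrt(8 - 38) = sqrt(-30) = I*sqrt(30) ≈ 5.4772*I)
j(F) = -4 - F - F**2 (j(F) = -4 - (F**2 + F) = -4 - (F + F**2) = -4 + (-F - F**2) = -4 - F - F**2)
-41111 - (E*101 + j(-1)) = -41111 - ((I*sqrt(30))*101 + (-4 - 1*(-1) - 1*(-1)**2)) = -41111 - (101*I*sqrt(30) + (-4 + 1 - 1*1)) = -41111 - (101*I*sqrt(30) + (-4 + 1 - 1)) = -41111 - (101*I*sqrt(30) - 4) = -41111 - (-4 + 101*I*sqrt(30)) = -41111 + (4 - 101*I*sqrt(30)) = -41107 - 101*I*sqrt(30)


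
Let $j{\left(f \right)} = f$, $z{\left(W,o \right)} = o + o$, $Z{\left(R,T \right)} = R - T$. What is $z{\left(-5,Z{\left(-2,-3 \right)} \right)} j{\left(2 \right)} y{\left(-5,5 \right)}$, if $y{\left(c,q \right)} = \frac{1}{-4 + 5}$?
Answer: $4$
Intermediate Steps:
$y{\left(c,q \right)} = 1$ ($y{\left(c,q \right)} = 1^{-1} = 1$)
$z{\left(W,o \right)} = 2 o$
$z{\left(-5,Z{\left(-2,-3 \right)} \right)} j{\left(2 \right)} y{\left(-5,5 \right)} = 2 \left(-2 - -3\right) 2 \cdot 1 = 2 \left(-2 + 3\right) 2 \cdot 1 = 2 \cdot 1 \cdot 2 \cdot 1 = 2 \cdot 2 \cdot 1 = 4 \cdot 1 = 4$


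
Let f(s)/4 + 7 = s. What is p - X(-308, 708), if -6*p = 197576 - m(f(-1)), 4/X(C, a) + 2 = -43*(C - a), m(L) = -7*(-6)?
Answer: -719122529/21843 ≈ -32922.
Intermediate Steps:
f(s) = -28 + 4*s
m(L) = 42
X(C, a) = 4/(-2 - 43*C + 43*a) (X(C, a) = 4/(-2 - 43*(C - a)) = 4/(-2 + (-43*C + 43*a)) = 4/(-2 - 43*C + 43*a))
p = -98767/3 (p = -(197576 - 1*42)/6 = -(197576 - 42)/6 = -⅙*197534 = -98767/3 ≈ -32922.)
p - X(-308, 708) = -98767/3 - 4/(-2 - 43*(-308) + 43*708) = -98767/3 - 4/(-2 + 13244 + 30444) = -98767/3 - 4/43686 = -98767/3 - 1*2/21843 = -98767/3 - 2/21843 = -719122529/21843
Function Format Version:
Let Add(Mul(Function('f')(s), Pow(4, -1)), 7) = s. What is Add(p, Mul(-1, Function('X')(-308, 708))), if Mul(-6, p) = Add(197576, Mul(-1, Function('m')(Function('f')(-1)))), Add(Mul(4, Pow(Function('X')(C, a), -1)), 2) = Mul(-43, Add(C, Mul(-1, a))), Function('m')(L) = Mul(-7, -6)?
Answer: Rational(-719122529, 21843) ≈ -32922.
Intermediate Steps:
Function('f')(s) = Add(-28, Mul(4, s))
Function('m')(L) = 42
Function('X')(C, a) = Mul(4, Pow(Add(-2, Mul(-43, C), Mul(43, a)), -1)) (Function('X')(C, a) = Mul(4, Pow(Add(-2, Mul(-43, Add(C, Mul(-1, a)))), -1)) = Mul(4, Pow(Add(-2, Add(Mul(-43, C), Mul(43, a))), -1)) = Mul(4, Pow(Add(-2, Mul(-43, C), Mul(43, a)), -1)))
p = Rational(-98767, 3) (p = Mul(Rational(-1, 6), Add(197576, Mul(-1, 42))) = Mul(Rational(-1, 6), Add(197576, -42)) = Mul(Rational(-1, 6), 197534) = Rational(-98767, 3) ≈ -32922.)
Add(p, Mul(-1, Function('X')(-308, 708))) = Add(Rational(-98767, 3), Mul(-1, Mul(4, Pow(Add(-2, Mul(-43, -308), Mul(43, 708)), -1)))) = Add(Rational(-98767, 3), Mul(-1, Mul(4, Pow(Add(-2, 13244, 30444), -1)))) = Add(Rational(-98767, 3), Mul(-1, Mul(4, Pow(43686, -1)))) = Add(Rational(-98767, 3), Mul(-1, Mul(4, Rational(1, 43686)))) = Add(Rational(-98767, 3), Mul(-1, Rational(2, 21843))) = Add(Rational(-98767, 3), Rational(-2, 21843)) = Rational(-719122529, 21843)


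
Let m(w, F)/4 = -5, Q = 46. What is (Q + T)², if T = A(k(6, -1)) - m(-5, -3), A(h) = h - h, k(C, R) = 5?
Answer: 4356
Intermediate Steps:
m(w, F) = -20 (m(w, F) = 4*(-5) = -20)
A(h) = 0
T = 20 (T = 0 - 1*(-20) = 0 + 20 = 20)
(Q + T)² = (46 + 20)² = 66² = 4356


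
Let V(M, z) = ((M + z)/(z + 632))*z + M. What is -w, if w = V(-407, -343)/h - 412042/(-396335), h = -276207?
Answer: -32835428609521/31636974888705 ≈ -1.0379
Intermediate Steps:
V(M, z) = M + z*(M + z)/(632 + z) (V(M, z) = ((M + z)/(632 + z))*z + M = z*(M + z)/(632 + z) + M = M + z*(M + z)/(632 + z))
w = 32835428609521/31636974888705 (w = (((-343)² + 632*(-407) + 2*(-407)*(-343))/(632 - 343))/(-276207) - 412042/(-396335) = ((117649 - 257224 + 279202)/289)*(-1/276207) - 412042*(-1/396335) = ((1/289)*139627)*(-1/276207) + 412042/396335 = (139627/289)*(-1/276207) + 412042/396335 = -139627/79823823 + 412042/396335 = 32835428609521/31636974888705 ≈ 1.0379)
-w = -1*32835428609521/31636974888705 = -32835428609521/31636974888705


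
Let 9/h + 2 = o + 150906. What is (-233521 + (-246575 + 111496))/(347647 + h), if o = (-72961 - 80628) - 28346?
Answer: -14739725/13901848 ≈ -1.0603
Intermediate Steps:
o = -181935 (o = -153589 - 28346 = -181935)
h = -9/31031 (h = 9/(-2 + (-181935 + 150906)) = 9/(-2 - 31029) = 9/(-31031) = 9*(-1/31031) = -9/31031 ≈ -0.00029003)
(-233521 + (-246575 + 111496))/(347647 + h) = (-233521 + (-246575 + 111496))/(347647 - 9/31031) = (-233521 - 135079)/(10787834048/31031) = -368600*31031/10787834048 = -14739725/13901848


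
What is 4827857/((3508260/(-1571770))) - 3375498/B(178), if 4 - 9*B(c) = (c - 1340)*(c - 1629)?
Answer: -639708748236061915/295756491954 ≈ -2.1630e+6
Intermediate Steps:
B(c) = 4/9 - (-1629 + c)*(-1340 + c)/9 (B(c) = 4/9 - (c - 1340)*(c - 1629)/9 = 4/9 - (-1340 + c)*(-1629 + c)/9 = 4/9 - (-1629 + c)*(-1340 + c)/9)
4827857/((3508260/(-1571770))) - 3375498/B(178) = 4827857/((3508260/(-1571770))) - 3375498/(-2182856/9 - ⅑*178² + (2969/9)*178) = 4827857/((3508260*(-1/1571770))) - 3375498/(-2182856/9 - ⅑*31684 + 528482/9) = 4827857/(-350826/157177) - 3375498/(-2182856/9 - 31684/9 + 528482/9) = 4827857*(-157177/350826) - 3375498/(-1686058/9) = -758828079689/350826 - 3375498*(-9/1686058) = -758828079689/350826 + 15189741/843029 = -639708748236061915/295756491954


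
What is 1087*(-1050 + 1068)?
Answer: 19566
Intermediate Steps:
1087*(-1050 + 1068) = 1087*18 = 19566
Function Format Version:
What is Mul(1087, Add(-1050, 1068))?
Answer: 19566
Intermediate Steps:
Mul(1087, Add(-1050, 1068)) = Mul(1087, 18) = 19566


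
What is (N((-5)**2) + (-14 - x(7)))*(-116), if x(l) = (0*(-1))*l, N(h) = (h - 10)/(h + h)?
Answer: 7946/5 ≈ 1589.2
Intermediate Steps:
N(h) = (-10 + h)/(2*h) (N(h) = (-10 + h)/((2*h)) = (-10 + h)*(1/(2*h)) = (-10 + h)/(2*h))
x(l) = 0 (x(l) = 0*l = 0)
(N((-5)**2) + (-14 - x(7)))*(-116) = ((-10 + (-5)**2)/(2*((-5)**2)) + (-14 - 1*0))*(-116) = ((1/2)*(-10 + 25)/25 + (-14 + 0))*(-116) = ((1/2)*(1/25)*15 - 14)*(-116) = (3/10 - 14)*(-116) = -137/10*(-116) = 7946/5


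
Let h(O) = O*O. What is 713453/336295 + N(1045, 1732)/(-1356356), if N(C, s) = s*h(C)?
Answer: -158774098949058/114033935255 ≈ -1392.3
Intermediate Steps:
h(O) = O²
N(C, s) = s*C²
713453/336295 + N(1045, 1732)/(-1356356) = 713453/336295 + (1732*1045²)/(-1356356) = 713453*(1/336295) + (1732*1092025)*(-1/1356356) = 713453/336295 + 1891387300*(-1/1356356) = 713453/336295 - 472846825/339089 = -158774098949058/114033935255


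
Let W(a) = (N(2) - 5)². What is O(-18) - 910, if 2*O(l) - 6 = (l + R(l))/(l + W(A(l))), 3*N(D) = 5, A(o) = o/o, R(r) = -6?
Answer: -28063/31 ≈ -905.26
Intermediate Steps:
A(o) = 1
N(D) = 5/3 (N(D) = (⅓)*5 = 5/3)
W(a) = 100/9 (W(a) = (5/3 - 5)² = (-10/3)² = 100/9)
O(l) = 3 + (-6 + l)/(2*(100/9 + l)) (O(l) = 3 + ((l - 6)/(l + 100/9))/2 = 3 + ((-6 + l)/(100/9 + l))/2 = 3 + (-6 + l)/(2*(100/9 + l)))
O(-18) - 910 = 21*(26 + 3*(-18))/(2*(100 + 9*(-18))) - 910 = 21*(26 - 54)/(2*(100 - 162)) - 910 = (21/2)*(-28)/(-62) - 910 = (21/2)*(-1/62)*(-28) - 910 = 147/31 - 910 = -28063/31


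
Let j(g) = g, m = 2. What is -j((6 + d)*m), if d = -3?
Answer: -6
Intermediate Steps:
-j((6 + d)*m) = -(6 - 3)*2 = -3*2 = -1*6 = -6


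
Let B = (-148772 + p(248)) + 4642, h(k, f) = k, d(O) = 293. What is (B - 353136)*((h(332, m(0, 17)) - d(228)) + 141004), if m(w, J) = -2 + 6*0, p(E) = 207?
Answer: -70106692537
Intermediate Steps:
m(w, J) = -2 (m(w, J) = -2 + 0 = -2)
B = -143923 (B = (-148772 + 207) + 4642 = -148565 + 4642 = -143923)
(B - 353136)*((h(332, m(0, 17)) - d(228)) + 141004) = (-143923 - 353136)*((332 - 1*293) + 141004) = -497059*((332 - 293) + 141004) = -497059*(39 + 141004) = -497059*141043 = -70106692537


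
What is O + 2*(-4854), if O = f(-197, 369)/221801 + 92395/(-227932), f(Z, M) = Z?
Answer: -490813774230655/50555545532 ≈ -9708.4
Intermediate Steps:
O = -20538205999/50555545532 (O = -197/221801 + 92395/(-227932) = -197*1/221801 + 92395*(-1/227932) = -197/221801 - 92395/227932 = -20538205999/50555545532 ≈ -0.40625)
O + 2*(-4854) = -20538205999/50555545532 + 2*(-4854) = -20538205999/50555545532 - 9708 = -490813774230655/50555545532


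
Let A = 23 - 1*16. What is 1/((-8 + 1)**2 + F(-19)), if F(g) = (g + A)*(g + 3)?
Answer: 1/241 ≈ 0.0041494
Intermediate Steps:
A = 7 (A = 23 - 16 = 7)
F(g) = (3 + g)*(7 + g) (F(g) = (g + 7)*(g + 3) = (7 + g)*(3 + g) = (3 + g)*(7 + g))
1/((-8 + 1)**2 + F(-19)) = 1/((-8 + 1)**2 + (21 + (-19)**2 + 10*(-19))) = 1/((-7)**2 + (21 + 361 - 190)) = 1/(49 + 192) = 1/241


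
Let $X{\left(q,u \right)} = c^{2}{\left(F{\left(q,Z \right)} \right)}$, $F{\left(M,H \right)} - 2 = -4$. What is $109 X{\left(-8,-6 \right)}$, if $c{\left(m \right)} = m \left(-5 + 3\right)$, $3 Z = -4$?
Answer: $1744$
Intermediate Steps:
$Z = - \frac{4}{3}$ ($Z = \frac{1}{3} \left(-4\right) = - \frac{4}{3} \approx -1.3333$)
$F{\left(M,H \right)} = -2$ ($F{\left(M,H \right)} = 2 - 4 = -2$)
$c{\left(m \right)} = - 2 m$ ($c{\left(m \right)} = m \left(-2\right) = - 2 m$)
$X{\left(q,u \right)} = 16$ ($X{\left(q,u \right)} = \left(\left(-2\right) \left(-2\right)\right)^{2} = 4^{2} = 16$)
$109 X{\left(-8,-6 \right)} = 109 \cdot 16 = 1744$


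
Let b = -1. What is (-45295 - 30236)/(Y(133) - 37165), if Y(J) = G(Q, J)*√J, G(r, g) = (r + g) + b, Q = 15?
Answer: 2807109615/1378363228 + 11103057*√133/1378363228 ≈ 2.1295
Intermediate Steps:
G(r, g) = -1 + g + r (G(r, g) = (r + g) - 1 = (g + r) - 1 = -1 + g + r)
Y(J) = √J*(14 + J) (Y(J) = (-1 + J + 15)*√J = (14 + J)*√J = √J*(14 + J))
(-45295 - 30236)/(Y(133) - 37165) = (-45295 - 30236)/(√133*(14 + 133) - 37165) = -75531/(√133*147 - 37165) = -75531/(147*√133 - 37165) = -75531/(-37165 + 147*√133)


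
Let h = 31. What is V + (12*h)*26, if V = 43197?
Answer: 52869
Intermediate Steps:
V + (12*h)*26 = 43197 + (12*31)*26 = 43197 + 372*26 = 43197 + 9672 = 52869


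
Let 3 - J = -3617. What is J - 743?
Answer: 2877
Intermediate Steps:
J = 3620 (J = 3 - 1*(-3617) = 3 + 3617 = 3620)
J - 743 = 3620 - 743 = 2877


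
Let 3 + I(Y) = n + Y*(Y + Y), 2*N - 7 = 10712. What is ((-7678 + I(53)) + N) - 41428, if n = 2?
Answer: -76259/2 ≈ -38130.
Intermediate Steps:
N = 10719/2 (N = 7/2 + (½)*10712 = 7/2 + 5356 = 10719/2 ≈ 5359.5)
I(Y) = -1 + 2*Y² (I(Y) = -3 + (2 + Y*(Y + Y)) = -3 + (2 + Y*(2*Y)) = -3 + (2 + 2*Y²) = -1 + 2*Y²)
((-7678 + I(53)) + N) - 41428 = ((-7678 + (-1 + 2*53²)) + 10719/2) - 41428 = ((-7678 + (-1 + 2*2809)) + 10719/2) - 41428 = ((-7678 + (-1 + 5618)) + 10719/2) - 41428 = ((-7678 + 5617) + 10719/2) - 41428 = (-2061 + 10719/2) - 41428 = 6597/2 - 41428 = -76259/2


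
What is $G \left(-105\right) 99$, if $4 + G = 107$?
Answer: $-1070685$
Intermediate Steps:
$G = 103$ ($G = -4 + 107 = 103$)
$G \left(-105\right) 99 = 103 \left(-105\right) 99 = \left(-10815\right) 99 = -1070685$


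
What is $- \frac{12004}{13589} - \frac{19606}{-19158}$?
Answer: $\frac{18226651}{130169031} \approx 0.14002$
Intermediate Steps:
$- \frac{12004}{13589} - \frac{19606}{-19158} = \left(-12004\right) \frac{1}{13589} - - \frac{9803}{9579} = - \frac{12004}{13589} + \frac{9803}{9579} = \frac{18226651}{130169031}$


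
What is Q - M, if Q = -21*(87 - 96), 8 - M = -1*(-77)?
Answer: 258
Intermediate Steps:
M = -69 (M = 8 - (-1)*(-77) = 8 - 1*77 = 8 - 77 = -69)
Q = 189 (Q = -21*(-9) = 189)
Q - M = 189 - 1*(-69) = 189 + 69 = 258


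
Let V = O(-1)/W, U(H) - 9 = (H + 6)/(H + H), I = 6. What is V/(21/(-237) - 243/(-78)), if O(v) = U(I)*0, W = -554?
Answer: 0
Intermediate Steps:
U(H) = 9 + (6 + H)/(2*H) (U(H) = 9 + (H + 6)/(H + H) = 9 + (6 + H)/((2*H)) = 9 + (6 + H)*(1/(2*H)) = 9 + (6 + H)/(2*H))
O(v) = 0 (O(v) = (19/2 + 3/6)*0 = (19/2 + 3*(⅙))*0 = (19/2 + ½)*0 = 10*0 = 0)
V = 0 (V = 0/(-554) = 0*(-1/554) = 0)
V/(21/(-237) - 243/(-78)) = 0/(21/(-237) - 243/(-78)) = 0/(21*(-1/237) - 243*(-1/78)) = 0/(-7/79 + 81/26) = 0/(6217/2054) = 0*(2054/6217) = 0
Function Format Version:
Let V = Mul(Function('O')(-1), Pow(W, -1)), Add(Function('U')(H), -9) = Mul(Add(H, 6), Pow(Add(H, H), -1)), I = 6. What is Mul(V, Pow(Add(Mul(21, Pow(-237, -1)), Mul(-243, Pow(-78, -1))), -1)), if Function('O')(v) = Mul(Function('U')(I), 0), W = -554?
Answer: 0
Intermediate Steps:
Function('U')(H) = Add(9, Mul(Rational(1, 2), Pow(H, -1), Add(6, H))) (Function('U')(H) = Add(9, Mul(Add(H, 6), Pow(Add(H, H), -1))) = Add(9, Mul(Add(6, H), Pow(Mul(2, H), -1))) = Add(9, Mul(Add(6, H), Mul(Rational(1, 2), Pow(H, -1)))) = Add(9, Mul(Rational(1, 2), Pow(H, -1), Add(6, H))))
Function('O')(v) = 0 (Function('O')(v) = Mul(Add(Rational(19, 2), Mul(3, Pow(6, -1))), 0) = Mul(Add(Rational(19, 2), Mul(3, Rational(1, 6))), 0) = Mul(Add(Rational(19, 2), Rational(1, 2)), 0) = Mul(10, 0) = 0)
V = 0 (V = Mul(0, Pow(-554, -1)) = Mul(0, Rational(-1, 554)) = 0)
Mul(V, Pow(Add(Mul(21, Pow(-237, -1)), Mul(-243, Pow(-78, -1))), -1)) = Mul(0, Pow(Add(Mul(21, Pow(-237, -1)), Mul(-243, Pow(-78, -1))), -1)) = Mul(0, Pow(Add(Mul(21, Rational(-1, 237)), Mul(-243, Rational(-1, 78))), -1)) = Mul(0, Pow(Add(Rational(-7, 79), Rational(81, 26)), -1)) = Mul(0, Pow(Rational(6217, 2054), -1)) = Mul(0, Rational(2054, 6217)) = 0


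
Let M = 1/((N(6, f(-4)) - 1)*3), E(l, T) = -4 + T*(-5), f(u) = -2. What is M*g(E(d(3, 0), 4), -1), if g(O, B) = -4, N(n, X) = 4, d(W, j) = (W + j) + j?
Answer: -4/9 ≈ -0.44444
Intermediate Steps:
d(W, j) = W + 2*j
E(l, T) = -4 - 5*T
M = ⅑ (M = 1/((4 - 1)*3) = 1/(3*3) = 1/9 = ⅑ ≈ 0.11111)
M*g(E(d(3, 0), 4), -1) = (⅑)*(-4) = -4/9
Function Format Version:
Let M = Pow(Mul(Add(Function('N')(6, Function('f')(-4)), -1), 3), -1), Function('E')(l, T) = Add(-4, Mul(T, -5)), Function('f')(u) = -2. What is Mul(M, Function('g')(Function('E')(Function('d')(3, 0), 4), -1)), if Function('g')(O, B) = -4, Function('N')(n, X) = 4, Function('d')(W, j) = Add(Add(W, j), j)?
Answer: Rational(-4, 9) ≈ -0.44444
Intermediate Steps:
Function('d')(W, j) = Add(W, Mul(2, j))
Function('E')(l, T) = Add(-4, Mul(-5, T))
M = Rational(1, 9) (M = Pow(Mul(Add(4, -1), 3), -1) = Pow(Mul(3, 3), -1) = Pow(9, -1) = Rational(1, 9) ≈ 0.11111)
Mul(M, Function('g')(Function('E')(Function('d')(3, 0), 4), -1)) = Mul(Rational(1, 9), -4) = Rational(-4, 9)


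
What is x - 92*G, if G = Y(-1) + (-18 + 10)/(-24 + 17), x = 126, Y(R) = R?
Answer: 790/7 ≈ 112.86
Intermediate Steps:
G = ⅐ (G = -1 + (-18 + 10)/(-24 + 17) = -1 - 8/(-7) = -1 - 8*(-⅐) = -1 + 8/7 = ⅐ ≈ 0.14286)
x - 92*G = 126 - 92*⅐ = 126 - 92/7 = 790/7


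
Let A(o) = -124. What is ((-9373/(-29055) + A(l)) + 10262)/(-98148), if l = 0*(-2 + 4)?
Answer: -22659151/219360780 ≈ -0.10330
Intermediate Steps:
l = 0 (l = 0*2 = 0)
((-9373/(-29055) + A(l)) + 10262)/(-98148) = ((-9373/(-29055) - 124) + 10262)/(-98148) = ((-9373*(-1/29055) - 124) + 10262)*(-1/98148) = ((721/2235 - 124) + 10262)*(-1/98148) = (-276419/2235 + 10262)*(-1/98148) = (22659151/2235)*(-1/98148) = -22659151/219360780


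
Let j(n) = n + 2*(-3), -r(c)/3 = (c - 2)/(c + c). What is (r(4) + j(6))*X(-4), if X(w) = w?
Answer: 3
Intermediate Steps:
r(c) = -3*(-2 + c)/(2*c) (r(c) = -3*(c - 2)/(c + c) = -3*(-2 + c)/(2*c))
j(n) = -6 + n (j(n) = n - 6 = -6 + n)
(r(4) + j(6))*X(-4) = ((-3/2 + 3/4) + (-6 + 6))*(-4) = ((-3/2 + 3*(¼)) + 0)*(-4) = ((-3/2 + ¾) + 0)*(-4) = (-¾ + 0)*(-4) = -¾*(-4) = 3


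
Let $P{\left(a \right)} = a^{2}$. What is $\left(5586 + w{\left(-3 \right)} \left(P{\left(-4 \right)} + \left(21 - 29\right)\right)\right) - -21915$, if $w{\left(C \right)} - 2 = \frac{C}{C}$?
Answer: $27525$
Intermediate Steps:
$w{\left(C \right)} = 3$ ($w{\left(C \right)} = 2 + \frac{C}{C} = 2 + 1 = 3$)
$\left(5586 + w{\left(-3 \right)} \left(P{\left(-4 \right)} + \left(21 - 29\right)\right)\right) - -21915 = \left(5586 + 3 \left(\left(-4\right)^{2} + \left(21 - 29\right)\right)\right) - -21915 = \left(5586 + 3 \left(16 + \left(21 - 29\right)\right)\right) + 21915 = \left(5586 + 3 \left(16 - 8\right)\right) + 21915 = \left(5586 + 3 \cdot 8\right) + 21915 = \left(5586 + 24\right) + 21915 = 5610 + 21915 = 27525$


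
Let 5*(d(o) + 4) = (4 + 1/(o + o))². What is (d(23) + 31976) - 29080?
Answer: 6126317/2116 ≈ 2895.2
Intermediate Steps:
d(o) = -4 + (4 + 1/(2*o))²/5 (d(o) = -4 + (4 + 1/(o + o))²/5 = -4 + (4 + 1/(2*o))²/5)
(d(23) + 31976) - 29080 = ((1/20)*(1 - 16*23² + 16*23)/23² + 31976) - 29080 = ((1/20)*(1/529)*(1 - 16*529 + 368) + 31976) - 29080 = ((1/20)*(1/529)*(1 - 8464 + 368) + 31976) - 29080 = ((1/20)*(1/529)*(-8095) + 31976) - 29080 = (-1619/2116 + 31976) - 29080 = 67659597/2116 - 29080 = 6126317/2116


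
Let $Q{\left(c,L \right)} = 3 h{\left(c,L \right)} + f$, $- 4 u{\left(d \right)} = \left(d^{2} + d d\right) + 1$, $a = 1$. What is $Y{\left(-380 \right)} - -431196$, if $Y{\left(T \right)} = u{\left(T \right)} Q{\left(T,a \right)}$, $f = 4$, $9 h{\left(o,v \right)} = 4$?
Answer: $46128$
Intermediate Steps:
$h{\left(o,v \right)} = \frac{4}{9}$ ($h{\left(o,v \right)} = \frac{1}{9} \cdot 4 = \frac{4}{9}$)
$u{\left(d \right)} = - \frac{1}{4} - \frac{d^{2}}{2}$ ($u{\left(d \right)} = - \frac{\left(d^{2} + d d\right) + 1}{4} = - \frac{\left(d^{2} + d^{2}\right) + 1}{4} = - \frac{2 d^{2} + 1}{4} = - \frac{1 + 2 d^{2}}{4} = - \frac{1}{4} - \frac{d^{2}}{2}$)
$Q{\left(c,L \right)} = \frac{16}{3}$ ($Q{\left(c,L \right)} = 3 \cdot \frac{4}{9} + 4 = \frac{4}{3} + 4 = \frac{16}{3}$)
$Y{\left(T \right)} = - \frac{4}{3} - \frac{8 T^{2}}{3}$ ($Y{\left(T \right)} = \left(- \frac{1}{4} - \frac{T^{2}}{2}\right) \frac{16}{3} = - \frac{4}{3} - \frac{8 T^{2}}{3}$)
$Y{\left(-380 \right)} - -431196 = \left(- \frac{4}{3} - \frac{8 \left(-380\right)^{2}}{3}\right) - -431196 = \left(- \frac{4}{3} - \frac{1155200}{3}\right) + 431196 = -385068 + 431196 = 46128$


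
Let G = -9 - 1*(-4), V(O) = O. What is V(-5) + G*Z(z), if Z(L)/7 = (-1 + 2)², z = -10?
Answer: -40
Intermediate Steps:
Z(L) = 7 (Z(L) = 7*(-1 + 2)² = 7*1² = 7*1 = 7)
G = -5 (G = -9 + 4 = -5)
V(-5) + G*Z(z) = -5 - 5*7 = -5 - 35 = -40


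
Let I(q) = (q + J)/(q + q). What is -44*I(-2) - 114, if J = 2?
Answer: -114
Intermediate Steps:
I(q) = (2 + q)/(2*q) (I(q) = (q + 2)/(q + q) = (2 + q)/((2*q)) = (2 + q)*(1/(2*q)) = (2 + q)/(2*q))
-44*I(-2) - 114 = -22*(2 - 2)/(-2) - 114 = -22*(-1)*0/2 - 114 = -44*0 - 114 = 0 - 114 = -114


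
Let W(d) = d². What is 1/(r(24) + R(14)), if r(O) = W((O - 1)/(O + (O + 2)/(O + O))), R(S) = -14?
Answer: -346921/4552190 ≈ -0.076210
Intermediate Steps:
r(O) = (-1 + O)²/(O + (2 + O)/(2*O))² (r(O) = ((O - 1)/(O + (O + 2)/(O + O)))² = ((-1 + O)/(O + (2 + O)/((2*O))))² = ((-1 + O)/(O + (2 + O)*(1/(2*O))))² = ((-1 + O)/(O + (2 + O)/(2*O)))² = (-1 + O)²/(O + (2 + O)/(2*O))²)
1/(r(24) + R(14)) = 1/(4*24²*(-1 + 24)²/(2 + 24*(1 + 2*24))² - 14) = 1/(4*576*23²/(2 + 24*(1 + 48))² - 14) = 1/(4*576*529/(2 + 24*49)² - 14) = 1/(4*576*529/(2 + 1176)² - 14) = 1/(4*576*529/1178² - 14) = 1/(4*576*529*(1/1387684) - 14) = 1/(304704/346921 - 14) = 1/(-4552190/346921) = -346921/4552190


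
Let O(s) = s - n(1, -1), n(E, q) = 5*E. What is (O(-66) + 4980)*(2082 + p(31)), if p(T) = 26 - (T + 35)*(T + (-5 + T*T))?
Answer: -309433906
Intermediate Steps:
p(T) = 26 - (35 + T)*(-5 + T + T²) (p(T) = 26 - (35 + T)*(T + (-5 + T²)) = 26 - (35 + T)*(-5 + T + T²))
O(s) = -5 + s (O(s) = s - 5 = -5 + s)
(O(-66) + 4980)*(2082 + p(31)) = ((-5 - 66) + 4980)*(2082 + (201 - 1*31³ - 36*31² - 30*31)) = (-71 + 4980)*(2082 + (201 - 1*29791 - 36*961 - 930)) = 4909*(2082 + (201 - 29791 - 34596 - 930)) = 4909*(2082 - 65116) = 4909*(-63034) = -309433906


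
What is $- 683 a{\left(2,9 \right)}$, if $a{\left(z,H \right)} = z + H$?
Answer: $-7513$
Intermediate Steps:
$a{\left(z,H \right)} = H + z$
$- 683 a{\left(2,9 \right)} = - 683 \left(9 + 2\right) = \left(-683\right) 11 = -7513$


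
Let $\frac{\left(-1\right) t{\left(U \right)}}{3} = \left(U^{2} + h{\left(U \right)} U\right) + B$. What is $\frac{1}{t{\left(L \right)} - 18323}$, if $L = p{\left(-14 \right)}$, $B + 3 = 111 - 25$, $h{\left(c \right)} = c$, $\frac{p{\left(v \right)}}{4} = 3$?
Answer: $- \frac{1}{19436} \approx -5.1451 \cdot 10^{-5}$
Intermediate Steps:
$p{\left(v \right)} = 12$ ($p{\left(v \right)} = 4 \cdot 3 = 12$)
$B = 83$ ($B = -3 + \left(111 - 25\right) = -3 + 86 = 83$)
$L = 12$
$t{\left(U \right)} = -249 - 6 U^{2}$ ($t{\left(U \right)} = - 3 \left(\left(U^{2} + U U\right) + 83\right) = - 3 \left(\left(U^{2} + U^{2}\right) + 83\right) = - 3 \left(2 U^{2} + 83\right) = - 3 \left(83 + 2 U^{2}\right) = -249 - 6 U^{2}$)
$\frac{1}{t{\left(L \right)} - 18323} = \frac{1}{\left(-249 - 6 \cdot 12^{2}\right) - 18323} = \frac{1}{\left(-249 - 864\right) - 18323} = \frac{1}{-1113 - 18323} = \frac{1}{-19436} = - \frac{1}{19436}$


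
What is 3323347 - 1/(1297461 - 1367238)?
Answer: 231893183620/69777 ≈ 3.3233e+6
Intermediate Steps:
3323347 - 1/(1297461 - 1367238) = 3323347 - 1/(-69777) = 3323347 - 1*(-1/69777) = 3323347 + 1/69777 = 231893183620/69777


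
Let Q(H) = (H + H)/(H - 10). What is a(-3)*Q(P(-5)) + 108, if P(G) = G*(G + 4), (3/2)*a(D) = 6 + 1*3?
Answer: 96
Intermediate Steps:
a(D) = 6 (a(D) = 2*(6 + 1*3)/3 = 2*(6 + 3)/3 = (2/3)*9 = 6)
P(G) = G*(4 + G)
Q(H) = 2*H/(-10 + H) (Q(H) = (2*H)/(-10 + H) = 2*H/(-10 + H))
a(-3)*Q(P(-5)) + 108 = 6*(2*(-5*(4 - 5))/(-10 - 5*(4 - 5))) + 108 = 6*(2*(-5*(-1))/(-10 - 5*(-1))) + 108 = 6*(2*5/(-10 + 5)) + 108 = 6*(2*5/(-5)) + 108 = 6*(2*5*(-1/5)) + 108 = 6*(-2) + 108 = -12 + 108 = 96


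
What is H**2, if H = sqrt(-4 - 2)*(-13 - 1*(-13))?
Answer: 0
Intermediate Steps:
H = 0 (H = sqrt(-6)*(-13 + 13) = (I*sqrt(6))*0 = 0)
H**2 = 0**2 = 0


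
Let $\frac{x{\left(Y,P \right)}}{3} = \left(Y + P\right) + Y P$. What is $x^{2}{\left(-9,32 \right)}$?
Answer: $632025$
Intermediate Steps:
$x{\left(Y,P \right)} = 3 P + 3 Y + 3 P Y$ ($x{\left(Y,P \right)} = 3 \left(\left(Y + P\right) + Y P\right) = 3 \left(\left(P + Y\right) + P Y\right) = 3 \left(P + Y + P Y\right) = 3 P + 3 Y + 3 P Y$)
$x^{2}{\left(-9,32 \right)} = \left(3 \cdot 32 + 3 \left(-9\right) + 3 \cdot 32 \left(-9\right)\right)^{2} = \left(96 - 27 - 864\right)^{2} = \left(-795\right)^{2} = 632025$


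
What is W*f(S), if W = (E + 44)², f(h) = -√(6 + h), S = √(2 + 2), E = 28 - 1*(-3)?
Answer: -11250*√2 ≈ -15910.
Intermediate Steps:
E = 31 (E = 28 + 3 = 31)
S = 2 (S = √4 = 2)
W = 5625 (W = (31 + 44)² = 75² = 5625)
W*f(S) = 5625*(-√(6 + 2)) = 5625*(-√8) = 5625*(-2*√2) = -11250*√2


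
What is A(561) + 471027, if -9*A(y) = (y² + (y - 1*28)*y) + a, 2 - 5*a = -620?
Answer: 18126923/45 ≈ 4.0282e+5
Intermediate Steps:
a = 622/5 (a = ⅖ - ⅕*(-620) = ⅖ + 124 = 622/5 ≈ 124.40)
A(y) = -622/45 - y²/9 - y*(-28 + y)/9 (A(y) = -((y² + (y - 1*28)*y) + 622/5)/9 = -((y² + (y - 28)*y) + 622/5)/9 = -((y² + (-28 + y)*y) + 622/5)/9 = -((y² + y*(-28 + y)) + 622/5)/9 = -(622/5 + y² + y*(-28 + y))/9 = -622/45 - y²/9 - y*(-28 + y)/9)
A(561) + 471027 = (-622/45 - 2/9*561² + (28/9)*561) + 471027 = (-622/45 - 2/9*314721 + 5236/3) + 471027 = (-622/45 - 69938 + 5236/3) + 471027 = -3069292/45 + 471027 = 18126923/45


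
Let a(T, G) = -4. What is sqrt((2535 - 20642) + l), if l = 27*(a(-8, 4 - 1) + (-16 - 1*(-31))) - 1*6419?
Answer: I*sqrt(24229) ≈ 155.66*I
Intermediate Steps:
l = -6122 (l = 27*(-4 + (-16 - 1*(-31))) - 1*6419 = 27*(-4 + (-16 + 31)) - 6419 = 27*(-4 + 15) - 6419 = 27*11 - 6419 = 297 - 6419 = -6122)
sqrt((2535 - 20642) + l) = sqrt((2535 - 20642) - 6122) = sqrt(-18107 - 6122) = sqrt(-24229) = I*sqrt(24229)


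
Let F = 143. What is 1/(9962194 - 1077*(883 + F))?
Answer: 1/8857192 ≈ 1.1290e-7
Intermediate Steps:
1/(9962194 - 1077*(883 + F)) = 1/(9962194 - 1077*(883 + 143)) = 1/(9962194 - 1077*1026) = 1/(9962194 - 1105002) = 1/8857192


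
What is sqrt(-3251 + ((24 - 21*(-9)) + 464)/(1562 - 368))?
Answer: I*sqrt(4633934298)/1194 ≈ 57.013*I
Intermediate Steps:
sqrt(-3251 + ((24 - 21*(-9)) + 464)/(1562 - 368)) = sqrt(-3251 + ((24 + 189) + 464)/1194) = sqrt(-3251 + (213 + 464)*(1/1194)) = sqrt(-3251 + 677*(1/1194)) = sqrt(-3251 + 677/1194) = sqrt(-3881017/1194) = I*sqrt(4633934298)/1194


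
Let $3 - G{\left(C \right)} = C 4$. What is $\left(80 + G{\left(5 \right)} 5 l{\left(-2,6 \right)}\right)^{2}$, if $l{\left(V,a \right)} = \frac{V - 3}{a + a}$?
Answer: $\frac{1918225}{144} \approx 13321.0$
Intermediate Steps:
$G{\left(C \right)} = 3 - 4 C$ ($G{\left(C \right)} = 3 - C 4 = 3 - 4 C$)
$l{\left(V,a \right)} = \frac{-3 + V}{2 a}$
$\left(80 + G{\left(5 \right)} 5 l{\left(-2,6 \right)}\right)^{2} = \left(80 + \left(3 - 20\right) 5 \frac{-3 - 2}{2 \cdot 6}\right)^{2} = \left(80 + \left(3 - 20\right) 5 \cdot \frac{1}{2} \cdot \frac{1}{6} \left(-5\right)\right)^{2} = \left(80 + \left(-17\right) 5 \left(- \frac{5}{12}\right)\right)^{2} = \left(80 - - \frac{425}{12}\right)^{2} = \left(80 + \frac{425}{12}\right)^{2} = \left(\frac{1385}{12}\right)^{2} = \frac{1918225}{144}$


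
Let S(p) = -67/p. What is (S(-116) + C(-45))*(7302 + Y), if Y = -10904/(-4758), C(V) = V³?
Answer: -91840731451015/137982 ≈ -6.6560e+8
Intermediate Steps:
Y = 5452/2379 (Y = -10904*(-1/4758) = 5452/2379 ≈ 2.2917)
(S(-116) + C(-45))*(7302 + Y) = (-67/(-116) + (-45)³)*(7302 + 5452/2379) = (-67*(-1/116) - 91125)*(17376910/2379) = (67/116 - 91125)*(17376910/2379) = -10570433/116*17376910/2379 = -91840731451015/137982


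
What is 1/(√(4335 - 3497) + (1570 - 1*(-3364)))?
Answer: 2467/12171759 - √838/24343518 ≈ 0.00020149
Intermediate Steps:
1/(√(4335 - 3497) + (1570 - 1*(-3364))) = 1/(√838 + (1570 + 3364)) = 1/(√838 + 4934) = 1/(4934 + √838)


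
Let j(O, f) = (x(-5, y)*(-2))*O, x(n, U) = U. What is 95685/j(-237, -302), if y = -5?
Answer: -6379/158 ≈ -40.373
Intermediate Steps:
j(O, f) = 10*O (j(O, f) = (-5*(-2))*O = 10*O)
95685/j(-237, -302) = 95685/((10*(-237))) = 95685/(-2370) = 95685*(-1/2370) = -6379/158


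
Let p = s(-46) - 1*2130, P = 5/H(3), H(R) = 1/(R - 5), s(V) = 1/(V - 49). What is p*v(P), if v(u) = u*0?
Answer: 0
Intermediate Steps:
s(V) = 1/(-49 + V)
H(R) = 1/(-5 + R)
P = -10 (P = 5/(1/(-5 + 3)) = 5/(1/(-2)) = 5/(-½) = 5*(-2) = -10)
p = -202351/95 (p = 1/(-49 - 46) - 1*2130 = 1/(-95) - 2130 = -1/95 - 2130 = -202351/95 ≈ -2130.0)
v(u) = 0
p*v(P) = -202351/95*0 = 0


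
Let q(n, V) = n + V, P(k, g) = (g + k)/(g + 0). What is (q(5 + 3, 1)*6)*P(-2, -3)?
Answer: 90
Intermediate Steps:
P(k, g) = (g + k)/g
q(n, V) = V + n
(q(5 + 3, 1)*6)*P(-2, -3) = ((1 + (5 + 3))*6)*((-3 - 2)/(-3)) = ((1 + 8)*6)*(-⅓*(-5)) = (9*6)*(5/3) = 54*(5/3) = 90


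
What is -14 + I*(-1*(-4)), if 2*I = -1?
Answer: -16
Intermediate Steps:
I = -1/2 (I = (1/2)*(-1) = -1/2 ≈ -0.50000)
-14 + I*(-1*(-4)) = -14 - (-1)*(-4)/2 = -14 - 1/2*4 = -14 - 2 = -16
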